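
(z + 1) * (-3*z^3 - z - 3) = -3*z^4 - 3*z^3 - z^2 - 4*z - 3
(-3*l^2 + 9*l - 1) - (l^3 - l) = -l^3 - 3*l^2 + 10*l - 1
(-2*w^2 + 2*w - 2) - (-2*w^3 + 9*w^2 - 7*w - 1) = 2*w^3 - 11*w^2 + 9*w - 1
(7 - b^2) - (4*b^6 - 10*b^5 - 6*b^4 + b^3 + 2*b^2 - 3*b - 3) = -4*b^6 + 10*b^5 + 6*b^4 - b^3 - 3*b^2 + 3*b + 10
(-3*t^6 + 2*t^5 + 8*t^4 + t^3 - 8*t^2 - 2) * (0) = 0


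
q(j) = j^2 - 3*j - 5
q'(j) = 2*j - 3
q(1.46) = -7.25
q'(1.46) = -0.08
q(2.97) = -5.09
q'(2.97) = 2.94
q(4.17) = -0.12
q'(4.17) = 5.34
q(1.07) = -7.07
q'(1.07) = -0.86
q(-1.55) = 2.05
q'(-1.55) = -6.10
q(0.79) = -6.75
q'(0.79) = -1.42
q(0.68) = -6.58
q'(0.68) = -1.64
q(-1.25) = 0.31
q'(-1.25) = -5.50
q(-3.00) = 13.00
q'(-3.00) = -9.00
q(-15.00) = 265.00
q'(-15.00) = -33.00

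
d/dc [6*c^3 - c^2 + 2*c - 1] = 18*c^2 - 2*c + 2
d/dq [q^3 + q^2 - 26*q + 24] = 3*q^2 + 2*q - 26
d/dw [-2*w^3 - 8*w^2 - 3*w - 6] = -6*w^2 - 16*w - 3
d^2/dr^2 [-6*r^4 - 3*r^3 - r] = 18*r*(-4*r - 1)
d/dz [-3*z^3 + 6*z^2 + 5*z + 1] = -9*z^2 + 12*z + 5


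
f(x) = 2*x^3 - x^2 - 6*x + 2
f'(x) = 6*x^2 - 2*x - 6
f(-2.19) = -10.66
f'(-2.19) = 27.16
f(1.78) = -0.57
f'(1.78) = 9.45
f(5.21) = 226.44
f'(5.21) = 146.44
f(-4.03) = -120.96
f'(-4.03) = 99.51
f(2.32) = 7.67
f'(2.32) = 21.65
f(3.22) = 39.08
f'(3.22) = 49.77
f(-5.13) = -263.55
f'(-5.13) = 162.16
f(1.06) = -3.10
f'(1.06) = -1.38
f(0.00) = 2.00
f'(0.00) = -6.00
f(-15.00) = -6883.00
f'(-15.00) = 1374.00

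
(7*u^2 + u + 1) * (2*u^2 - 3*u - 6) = 14*u^4 - 19*u^3 - 43*u^2 - 9*u - 6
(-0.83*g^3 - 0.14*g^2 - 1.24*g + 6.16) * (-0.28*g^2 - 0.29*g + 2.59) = 0.2324*g^5 + 0.2799*g^4 - 1.7619*g^3 - 1.7278*g^2 - 4.998*g + 15.9544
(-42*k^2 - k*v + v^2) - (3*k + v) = -42*k^2 - k*v - 3*k + v^2 - v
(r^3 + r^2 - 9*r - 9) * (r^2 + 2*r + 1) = r^5 + 3*r^4 - 6*r^3 - 26*r^2 - 27*r - 9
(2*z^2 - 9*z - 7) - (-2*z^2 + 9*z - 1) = 4*z^2 - 18*z - 6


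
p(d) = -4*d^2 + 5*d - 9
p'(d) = 5 - 8*d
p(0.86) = -7.66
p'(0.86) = -1.88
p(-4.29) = -104.07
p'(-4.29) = 39.32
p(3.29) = -35.85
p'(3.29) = -21.32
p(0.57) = -7.45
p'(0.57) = 0.44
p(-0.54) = -12.87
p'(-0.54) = 9.32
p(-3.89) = -88.98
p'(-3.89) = 36.12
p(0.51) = -7.49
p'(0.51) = 0.92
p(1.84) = -13.34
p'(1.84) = -9.72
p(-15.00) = -984.00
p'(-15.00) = 125.00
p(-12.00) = -645.00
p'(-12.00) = 101.00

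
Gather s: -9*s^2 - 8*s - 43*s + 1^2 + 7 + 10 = -9*s^2 - 51*s + 18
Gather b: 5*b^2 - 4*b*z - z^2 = 5*b^2 - 4*b*z - z^2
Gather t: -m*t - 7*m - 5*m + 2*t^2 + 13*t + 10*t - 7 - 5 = -12*m + 2*t^2 + t*(23 - m) - 12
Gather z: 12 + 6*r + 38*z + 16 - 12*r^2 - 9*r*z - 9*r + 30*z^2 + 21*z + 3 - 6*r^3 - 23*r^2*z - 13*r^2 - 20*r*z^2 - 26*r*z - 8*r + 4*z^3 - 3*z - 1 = -6*r^3 - 25*r^2 - 11*r + 4*z^3 + z^2*(30 - 20*r) + z*(-23*r^2 - 35*r + 56) + 30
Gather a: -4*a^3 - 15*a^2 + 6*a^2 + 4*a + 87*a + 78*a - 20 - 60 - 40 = -4*a^3 - 9*a^2 + 169*a - 120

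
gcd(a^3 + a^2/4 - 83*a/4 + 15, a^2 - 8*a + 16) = a - 4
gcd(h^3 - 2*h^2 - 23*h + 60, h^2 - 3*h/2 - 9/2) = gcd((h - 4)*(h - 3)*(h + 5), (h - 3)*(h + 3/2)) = h - 3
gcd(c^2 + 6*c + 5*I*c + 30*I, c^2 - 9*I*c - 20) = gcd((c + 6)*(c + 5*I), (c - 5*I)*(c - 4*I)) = 1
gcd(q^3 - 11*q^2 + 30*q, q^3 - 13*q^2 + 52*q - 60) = q^2 - 11*q + 30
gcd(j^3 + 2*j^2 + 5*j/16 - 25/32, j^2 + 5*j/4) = j + 5/4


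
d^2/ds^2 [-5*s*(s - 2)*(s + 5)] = -30*s - 30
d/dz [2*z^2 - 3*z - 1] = 4*z - 3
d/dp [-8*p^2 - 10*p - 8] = -16*p - 10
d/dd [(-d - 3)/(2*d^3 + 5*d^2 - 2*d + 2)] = (4*d^3 + 23*d^2 + 30*d - 8)/(4*d^6 + 20*d^5 + 17*d^4 - 12*d^3 + 24*d^2 - 8*d + 4)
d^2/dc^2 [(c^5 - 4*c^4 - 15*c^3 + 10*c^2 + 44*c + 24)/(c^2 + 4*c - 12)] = 2*(3*c^4 + 46*c^3 + 180*c^2 - 216*c - 528)/(c^3 + 18*c^2 + 108*c + 216)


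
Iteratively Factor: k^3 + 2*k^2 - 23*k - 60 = (k + 4)*(k^2 - 2*k - 15) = (k + 3)*(k + 4)*(k - 5)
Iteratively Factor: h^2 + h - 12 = (h - 3)*(h + 4)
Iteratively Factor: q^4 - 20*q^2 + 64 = (q + 4)*(q^3 - 4*q^2 - 4*q + 16) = (q - 2)*(q + 4)*(q^2 - 2*q - 8) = (q - 4)*(q - 2)*(q + 4)*(q + 2)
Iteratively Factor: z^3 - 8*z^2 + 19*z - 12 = (z - 3)*(z^2 - 5*z + 4) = (z - 3)*(z - 1)*(z - 4)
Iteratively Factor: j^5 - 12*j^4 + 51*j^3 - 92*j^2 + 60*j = (j - 2)*(j^4 - 10*j^3 + 31*j^2 - 30*j) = (j - 2)^2*(j^3 - 8*j^2 + 15*j) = j*(j - 2)^2*(j^2 - 8*j + 15) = j*(j - 3)*(j - 2)^2*(j - 5)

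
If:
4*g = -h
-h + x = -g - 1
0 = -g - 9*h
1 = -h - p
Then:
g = 0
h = 0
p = -1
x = -1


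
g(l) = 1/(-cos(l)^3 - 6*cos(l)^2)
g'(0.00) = 0.00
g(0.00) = -0.14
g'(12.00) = 0.28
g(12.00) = -0.21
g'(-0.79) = 0.64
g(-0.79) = -0.30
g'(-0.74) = 0.52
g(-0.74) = -0.27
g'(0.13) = -0.04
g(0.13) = -0.15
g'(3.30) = -0.06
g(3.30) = -0.20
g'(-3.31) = 0.06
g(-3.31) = -0.21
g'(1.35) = -30.40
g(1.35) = -3.35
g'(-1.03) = 2.01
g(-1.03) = -0.58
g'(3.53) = -0.17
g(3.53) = -0.23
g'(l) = (-3*sin(l)*cos(l)^2 - 12*sin(l)*cos(l))/(-cos(l)^3 - 6*cos(l)^2)^2 = -3*(cos(l) + 4)*sin(l)/((cos(l) + 6)^2*cos(l)^3)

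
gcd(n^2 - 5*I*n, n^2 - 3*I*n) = n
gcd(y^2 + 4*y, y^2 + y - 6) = 1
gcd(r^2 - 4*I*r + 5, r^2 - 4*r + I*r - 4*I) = r + I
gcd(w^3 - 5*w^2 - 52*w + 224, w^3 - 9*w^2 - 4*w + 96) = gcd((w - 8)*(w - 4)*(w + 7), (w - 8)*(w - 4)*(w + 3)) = w^2 - 12*w + 32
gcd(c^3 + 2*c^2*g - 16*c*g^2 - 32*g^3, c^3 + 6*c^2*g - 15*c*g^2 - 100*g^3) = c - 4*g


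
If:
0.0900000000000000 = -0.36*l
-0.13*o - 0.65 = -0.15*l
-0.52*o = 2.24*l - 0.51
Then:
No Solution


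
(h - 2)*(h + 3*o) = h^2 + 3*h*o - 2*h - 6*o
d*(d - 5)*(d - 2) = d^3 - 7*d^2 + 10*d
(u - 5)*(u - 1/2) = u^2 - 11*u/2 + 5/2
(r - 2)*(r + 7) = r^2 + 5*r - 14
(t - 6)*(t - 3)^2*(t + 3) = t^4 - 9*t^3 + 9*t^2 + 81*t - 162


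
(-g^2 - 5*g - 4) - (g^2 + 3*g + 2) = -2*g^2 - 8*g - 6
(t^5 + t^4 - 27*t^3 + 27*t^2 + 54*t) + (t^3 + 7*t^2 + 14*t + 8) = t^5 + t^4 - 26*t^3 + 34*t^2 + 68*t + 8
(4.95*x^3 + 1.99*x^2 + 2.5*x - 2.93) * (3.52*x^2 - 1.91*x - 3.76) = 17.424*x^5 - 2.4497*x^4 - 13.6129*x^3 - 22.571*x^2 - 3.8037*x + 11.0168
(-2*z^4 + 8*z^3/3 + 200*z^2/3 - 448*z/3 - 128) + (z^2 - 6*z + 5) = -2*z^4 + 8*z^3/3 + 203*z^2/3 - 466*z/3 - 123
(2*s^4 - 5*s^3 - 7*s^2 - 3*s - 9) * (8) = 16*s^4 - 40*s^3 - 56*s^2 - 24*s - 72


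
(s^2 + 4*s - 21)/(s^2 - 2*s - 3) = (s + 7)/(s + 1)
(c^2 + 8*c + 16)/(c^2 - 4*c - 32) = (c + 4)/(c - 8)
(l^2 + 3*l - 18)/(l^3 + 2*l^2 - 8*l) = (l^2 + 3*l - 18)/(l*(l^2 + 2*l - 8))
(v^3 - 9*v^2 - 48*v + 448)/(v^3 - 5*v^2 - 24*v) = (v^2 - v - 56)/(v*(v + 3))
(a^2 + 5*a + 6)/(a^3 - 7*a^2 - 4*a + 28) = (a + 3)/(a^2 - 9*a + 14)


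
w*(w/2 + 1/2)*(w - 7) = w^3/2 - 3*w^2 - 7*w/2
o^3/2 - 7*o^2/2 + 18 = (o/2 + 1)*(o - 6)*(o - 3)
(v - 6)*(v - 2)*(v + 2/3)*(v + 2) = v^4 - 16*v^3/3 - 8*v^2 + 64*v/3 + 16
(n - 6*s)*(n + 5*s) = n^2 - n*s - 30*s^2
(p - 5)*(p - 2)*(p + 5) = p^3 - 2*p^2 - 25*p + 50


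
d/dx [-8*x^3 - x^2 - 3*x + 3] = -24*x^2 - 2*x - 3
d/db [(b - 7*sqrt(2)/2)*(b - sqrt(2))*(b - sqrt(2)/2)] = 3*b^2 - 10*sqrt(2)*b + 23/2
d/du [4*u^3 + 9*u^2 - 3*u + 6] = 12*u^2 + 18*u - 3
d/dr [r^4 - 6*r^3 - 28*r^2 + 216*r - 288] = 4*r^3 - 18*r^2 - 56*r + 216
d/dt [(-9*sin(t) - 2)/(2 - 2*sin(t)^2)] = (-4*sin(t) + 9*cos(t)^2 - 18)/(2*cos(t)^3)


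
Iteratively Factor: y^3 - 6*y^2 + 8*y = (y)*(y^2 - 6*y + 8) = y*(y - 2)*(y - 4)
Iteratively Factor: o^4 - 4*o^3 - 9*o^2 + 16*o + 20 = (o - 2)*(o^3 - 2*o^2 - 13*o - 10) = (o - 2)*(o + 1)*(o^2 - 3*o - 10) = (o - 5)*(o - 2)*(o + 1)*(o + 2)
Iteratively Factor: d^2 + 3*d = (d + 3)*(d)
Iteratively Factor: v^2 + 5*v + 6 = (v + 2)*(v + 3)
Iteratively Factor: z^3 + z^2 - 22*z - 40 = (z - 5)*(z^2 + 6*z + 8) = (z - 5)*(z + 2)*(z + 4)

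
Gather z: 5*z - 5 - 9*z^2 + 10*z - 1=-9*z^2 + 15*z - 6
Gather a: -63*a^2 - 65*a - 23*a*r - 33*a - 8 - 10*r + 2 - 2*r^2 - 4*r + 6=-63*a^2 + a*(-23*r - 98) - 2*r^2 - 14*r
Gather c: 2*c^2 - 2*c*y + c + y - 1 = 2*c^2 + c*(1 - 2*y) + y - 1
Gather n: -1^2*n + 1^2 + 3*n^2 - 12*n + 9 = 3*n^2 - 13*n + 10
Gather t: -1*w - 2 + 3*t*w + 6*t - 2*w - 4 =t*(3*w + 6) - 3*w - 6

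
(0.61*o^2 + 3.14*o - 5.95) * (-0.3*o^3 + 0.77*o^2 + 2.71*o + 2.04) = -0.183*o^5 - 0.4723*o^4 + 5.8559*o^3 + 5.1723*o^2 - 9.7189*o - 12.138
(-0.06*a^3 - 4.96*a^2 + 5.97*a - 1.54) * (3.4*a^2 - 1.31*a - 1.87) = -0.204*a^5 - 16.7854*a^4 + 26.9078*a^3 - 3.7815*a^2 - 9.1465*a + 2.8798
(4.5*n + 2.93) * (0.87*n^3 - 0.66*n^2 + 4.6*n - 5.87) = 3.915*n^4 - 0.4209*n^3 + 18.7662*n^2 - 12.937*n - 17.1991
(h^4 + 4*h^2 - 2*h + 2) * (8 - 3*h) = -3*h^5 + 8*h^4 - 12*h^3 + 38*h^2 - 22*h + 16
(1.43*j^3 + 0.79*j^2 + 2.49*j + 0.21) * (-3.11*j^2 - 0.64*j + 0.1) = -4.4473*j^5 - 3.3721*j^4 - 8.1065*j^3 - 2.1677*j^2 + 0.1146*j + 0.021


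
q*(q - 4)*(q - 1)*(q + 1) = q^4 - 4*q^3 - q^2 + 4*q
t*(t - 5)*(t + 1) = t^3 - 4*t^2 - 5*t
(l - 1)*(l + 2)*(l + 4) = l^3 + 5*l^2 + 2*l - 8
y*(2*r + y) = 2*r*y + y^2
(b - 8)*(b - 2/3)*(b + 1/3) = b^3 - 25*b^2/3 + 22*b/9 + 16/9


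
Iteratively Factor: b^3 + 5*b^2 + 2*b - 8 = (b - 1)*(b^2 + 6*b + 8) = (b - 1)*(b + 2)*(b + 4)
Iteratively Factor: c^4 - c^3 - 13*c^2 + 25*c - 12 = (c + 4)*(c^3 - 5*c^2 + 7*c - 3) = (c - 1)*(c + 4)*(c^2 - 4*c + 3) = (c - 1)^2*(c + 4)*(c - 3)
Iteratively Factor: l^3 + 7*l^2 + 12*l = (l + 4)*(l^2 + 3*l) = l*(l + 4)*(l + 3)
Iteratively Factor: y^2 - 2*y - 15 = (y + 3)*(y - 5)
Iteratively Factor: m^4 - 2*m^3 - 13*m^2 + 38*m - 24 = (m - 2)*(m^3 - 13*m + 12) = (m - 2)*(m - 1)*(m^2 + m - 12) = (m - 2)*(m - 1)*(m + 4)*(m - 3)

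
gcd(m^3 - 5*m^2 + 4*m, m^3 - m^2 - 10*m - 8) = m - 4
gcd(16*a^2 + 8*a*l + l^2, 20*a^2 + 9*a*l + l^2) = 4*a + l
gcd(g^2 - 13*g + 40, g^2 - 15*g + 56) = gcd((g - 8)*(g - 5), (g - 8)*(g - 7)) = g - 8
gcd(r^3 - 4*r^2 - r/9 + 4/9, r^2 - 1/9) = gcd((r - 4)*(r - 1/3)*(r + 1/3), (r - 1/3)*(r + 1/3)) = r^2 - 1/9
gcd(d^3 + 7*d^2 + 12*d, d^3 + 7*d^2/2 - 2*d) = d^2 + 4*d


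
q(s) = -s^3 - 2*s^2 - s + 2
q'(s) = -3*s^2 - 4*s - 1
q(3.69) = -79.17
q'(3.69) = -56.61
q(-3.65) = 27.63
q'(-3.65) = -26.37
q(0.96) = -1.69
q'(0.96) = -7.60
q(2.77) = -37.37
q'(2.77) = -35.10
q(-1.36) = 2.18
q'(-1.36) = -1.11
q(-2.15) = 4.84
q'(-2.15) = -6.27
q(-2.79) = 10.94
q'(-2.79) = -13.19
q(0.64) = 0.28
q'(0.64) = -4.79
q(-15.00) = 2942.00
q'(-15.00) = -616.00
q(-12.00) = 1454.00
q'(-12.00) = -385.00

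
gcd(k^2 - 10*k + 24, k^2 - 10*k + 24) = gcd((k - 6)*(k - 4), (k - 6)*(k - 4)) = k^2 - 10*k + 24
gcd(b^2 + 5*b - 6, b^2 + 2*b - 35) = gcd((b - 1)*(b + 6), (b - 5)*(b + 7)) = 1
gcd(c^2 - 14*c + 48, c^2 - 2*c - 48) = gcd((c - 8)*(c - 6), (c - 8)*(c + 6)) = c - 8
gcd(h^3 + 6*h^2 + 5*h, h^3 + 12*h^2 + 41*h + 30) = h^2 + 6*h + 5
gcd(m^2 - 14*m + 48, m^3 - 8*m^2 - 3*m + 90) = m - 6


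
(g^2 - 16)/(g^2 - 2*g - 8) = (g + 4)/(g + 2)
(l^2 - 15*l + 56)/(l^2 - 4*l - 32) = (l - 7)/(l + 4)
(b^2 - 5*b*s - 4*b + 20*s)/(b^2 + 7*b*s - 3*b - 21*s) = (b^2 - 5*b*s - 4*b + 20*s)/(b^2 + 7*b*s - 3*b - 21*s)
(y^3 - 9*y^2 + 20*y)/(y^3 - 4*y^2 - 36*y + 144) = y*(y - 5)/(y^2 - 36)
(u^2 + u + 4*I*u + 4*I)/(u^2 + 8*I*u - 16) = (u + 1)/(u + 4*I)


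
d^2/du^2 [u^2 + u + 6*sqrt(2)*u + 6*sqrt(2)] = 2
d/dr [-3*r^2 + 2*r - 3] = 2 - 6*r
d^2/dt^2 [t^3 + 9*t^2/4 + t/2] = 6*t + 9/2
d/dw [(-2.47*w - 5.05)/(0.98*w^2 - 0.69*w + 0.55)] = (2.4206*w^2 + 9.898*w - 4.843)/(0.9604*w^4 - 1.3524*w^3 + 1.5541*w^2 - 0.759*w + 0.3025)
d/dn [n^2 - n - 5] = 2*n - 1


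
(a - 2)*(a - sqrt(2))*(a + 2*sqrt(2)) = a^3 - 2*a^2 + sqrt(2)*a^2 - 4*a - 2*sqrt(2)*a + 8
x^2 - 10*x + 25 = (x - 5)^2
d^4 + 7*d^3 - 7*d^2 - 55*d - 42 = (d - 3)*(d + 1)*(d + 2)*(d + 7)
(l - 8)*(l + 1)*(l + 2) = l^3 - 5*l^2 - 22*l - 16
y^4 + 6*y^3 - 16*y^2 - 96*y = y*(y - 4)*(y + 4)*(y + 6)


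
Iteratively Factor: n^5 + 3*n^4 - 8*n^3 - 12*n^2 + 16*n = (n - 2)*(n^4 + 5*n^3 + 2*n^2 - 8*n) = (n - 2)*(n - 1)*(n^3 + 6*n^2 + 8*n) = (n - 2)*(n - 1)*(n + 2)*(n^2 + 4*n) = n*(n - 2)*(n - 1)*(n + 2)*(n + 4)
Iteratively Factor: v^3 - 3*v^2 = (v)*(v^2 - 3*v) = v*(v - 3)*(v)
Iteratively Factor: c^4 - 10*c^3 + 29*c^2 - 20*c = (c - 1)*(c^3 - 9*c^2 + 20*c) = (c - 5)*(c - 1)*(c^2 - 4*c) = (c - 5)*(c - 4)*(c - 1)*(c)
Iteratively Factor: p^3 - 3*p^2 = (p)*(p^2 - 3*p) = p*(p - 3)*(p)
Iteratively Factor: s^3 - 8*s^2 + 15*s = (s - 3)*(s^2 - 5*s) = s*(s - 3)*(s - 5)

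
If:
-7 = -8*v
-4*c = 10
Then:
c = -5/2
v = 7/8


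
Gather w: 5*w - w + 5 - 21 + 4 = 4*w - 12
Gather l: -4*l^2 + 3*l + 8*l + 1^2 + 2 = -4*l^2 + 11*l + 3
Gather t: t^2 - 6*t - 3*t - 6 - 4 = t^2 - 9*t - 10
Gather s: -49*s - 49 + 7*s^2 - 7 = 7*s^2 - 49*s - 56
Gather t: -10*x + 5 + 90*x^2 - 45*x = 90*x^2 - 55*x + 5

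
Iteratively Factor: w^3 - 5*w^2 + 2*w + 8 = (w - 2)*(w^2 - 3*w - 4) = (w - 4)*(w - 2)*(w + 1)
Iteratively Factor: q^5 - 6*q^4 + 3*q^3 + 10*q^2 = (q - 5)*(q^4 - q^3 - 2*q^2) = (q - 5)*(q - 2)*(q^3 + q^2) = q*(q - 5)*(q - 2)*(q^2 + q) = q*(q - 5)*(q - 2)*(q + 1)*(q)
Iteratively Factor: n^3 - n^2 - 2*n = (n + 1)*(n^2 - 2*n) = n*(n + 1)*(n - 2)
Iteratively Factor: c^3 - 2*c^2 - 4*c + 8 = (c - 2)*(c^2 - 4) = (c - 2)^2*(c + 2)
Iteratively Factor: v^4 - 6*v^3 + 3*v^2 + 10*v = (v - 5)*(v^3 - v^2 - 2*v) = v*(v - 5)*(v^2 - v - 2) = v*(v - 5)*(v - 2)*(v + 1)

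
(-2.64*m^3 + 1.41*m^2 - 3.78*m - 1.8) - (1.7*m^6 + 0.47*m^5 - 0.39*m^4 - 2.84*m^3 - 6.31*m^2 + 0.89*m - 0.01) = -1.7*m^6 - 0.47*m^5 + 0.39*m^4 + 0.2*m^3 + 7.72*m^2 - 4.67*m - 1.79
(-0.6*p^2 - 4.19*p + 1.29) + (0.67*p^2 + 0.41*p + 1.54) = 0.0700000000000001*p^2 - 3.78*p + 2.83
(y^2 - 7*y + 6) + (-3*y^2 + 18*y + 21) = -2*y^2 + 11*y + 27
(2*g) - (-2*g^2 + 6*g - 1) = 2*g^2 - 4*g + 1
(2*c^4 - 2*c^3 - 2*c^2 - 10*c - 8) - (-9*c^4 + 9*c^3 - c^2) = 11*c^4 - 11*c^3 - c^2 - 10*c - 8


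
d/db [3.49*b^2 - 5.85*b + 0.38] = 6.98*b - 5.85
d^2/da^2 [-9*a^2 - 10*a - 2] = -18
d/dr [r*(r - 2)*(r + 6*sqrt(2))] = 3*r^2 - 4*r + 12*sqrt(2)*r - 12*sqrt(2)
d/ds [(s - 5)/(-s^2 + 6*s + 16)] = (-s^2 + 6*s + 2*(s - 5)*(s - 3) + 16)/(-s^2 + 6*s + 16)^2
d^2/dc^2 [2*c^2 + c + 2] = 4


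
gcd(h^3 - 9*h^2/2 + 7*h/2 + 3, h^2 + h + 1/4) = h + 1/2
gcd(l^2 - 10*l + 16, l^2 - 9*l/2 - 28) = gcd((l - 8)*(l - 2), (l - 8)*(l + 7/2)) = l - 8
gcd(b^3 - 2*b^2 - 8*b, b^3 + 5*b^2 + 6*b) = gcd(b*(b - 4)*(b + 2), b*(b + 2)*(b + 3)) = b^2 + 2*b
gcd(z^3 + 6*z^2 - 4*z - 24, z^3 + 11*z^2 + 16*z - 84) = z^2 + 4*z - 12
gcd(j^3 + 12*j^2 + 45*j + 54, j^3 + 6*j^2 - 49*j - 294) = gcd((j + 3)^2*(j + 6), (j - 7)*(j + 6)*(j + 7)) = j + 6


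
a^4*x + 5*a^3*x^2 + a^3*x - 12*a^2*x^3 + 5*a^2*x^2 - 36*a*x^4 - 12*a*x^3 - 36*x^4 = (a - 3*x)*(a + 2*x)*(a + 6*x)*(a*x + x)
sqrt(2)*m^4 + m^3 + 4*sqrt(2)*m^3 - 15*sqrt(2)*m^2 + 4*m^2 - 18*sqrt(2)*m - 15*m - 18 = (m - 3)*(m + 6)*(m + sqrt(2)/2)*(sqrt(2)*m + sqrt(2))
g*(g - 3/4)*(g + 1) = g^3 + g^2/4 - 3*g/4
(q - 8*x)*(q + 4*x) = q^2 - 4*q*x - 32*x^2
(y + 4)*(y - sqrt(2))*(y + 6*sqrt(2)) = y^3 + 4*y^2 + 5*sqrt(2)*y^2 - 12*y + 20*sqrt(2)*y - 48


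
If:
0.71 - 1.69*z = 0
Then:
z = 0.42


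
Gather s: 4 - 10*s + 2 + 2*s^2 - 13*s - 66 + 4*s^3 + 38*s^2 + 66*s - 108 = 4*s^3 + 40*s^2 + 43*s - 168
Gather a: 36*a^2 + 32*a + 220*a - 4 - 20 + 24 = 36*a^2 + 252*a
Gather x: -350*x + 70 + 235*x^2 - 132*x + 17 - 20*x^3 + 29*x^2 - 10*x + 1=-20*x^3 + 264*x^2 - 492*x + 88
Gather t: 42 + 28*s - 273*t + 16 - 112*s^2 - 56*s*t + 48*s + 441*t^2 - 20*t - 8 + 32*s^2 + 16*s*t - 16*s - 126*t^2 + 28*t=-80*s^2 + 60*s + 315*t^2 + t*(-40*s - 265) + 50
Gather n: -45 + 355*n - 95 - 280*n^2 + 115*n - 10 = -280*n^2 + 470*n - 150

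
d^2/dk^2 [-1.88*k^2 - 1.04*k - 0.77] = -3.76000000000000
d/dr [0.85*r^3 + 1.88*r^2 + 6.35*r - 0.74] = 2.55*r^2 + 3.76*r + 6.35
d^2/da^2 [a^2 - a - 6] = 2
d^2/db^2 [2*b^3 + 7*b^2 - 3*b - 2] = 12*b + 14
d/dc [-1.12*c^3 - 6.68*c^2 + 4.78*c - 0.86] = -3.36*c^2 - 13.36*c + 4.78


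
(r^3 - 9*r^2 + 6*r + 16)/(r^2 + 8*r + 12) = (r^3 - 9*r^2 + 6*r + 16)/(r^2 + 8*r + 12)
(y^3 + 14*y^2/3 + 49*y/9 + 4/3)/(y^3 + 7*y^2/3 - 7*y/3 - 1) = (y + 4/3)/(y - 1)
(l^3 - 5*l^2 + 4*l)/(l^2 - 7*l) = (l^2 - 5*l + 4)/(l - 7)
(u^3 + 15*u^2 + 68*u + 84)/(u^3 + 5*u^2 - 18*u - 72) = (u^2 + 9*u + 14)/(u^2 - u - 12)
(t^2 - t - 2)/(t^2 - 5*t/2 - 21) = 2*(-t^2 + t + 2)/(-2*t^2 + 5*t + 42)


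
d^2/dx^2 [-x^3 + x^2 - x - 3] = 2 - 6*x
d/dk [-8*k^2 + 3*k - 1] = 3 - 16*k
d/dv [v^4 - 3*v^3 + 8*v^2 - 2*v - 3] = 4*v^3 - 9*v^2 + 16*v - 2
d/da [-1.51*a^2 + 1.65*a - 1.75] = 1.65 - 3.02*a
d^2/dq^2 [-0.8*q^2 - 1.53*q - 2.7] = -1.60000000000000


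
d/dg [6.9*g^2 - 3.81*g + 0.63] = 13.8*g - 3.81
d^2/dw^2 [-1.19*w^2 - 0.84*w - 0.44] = -2.38000000000000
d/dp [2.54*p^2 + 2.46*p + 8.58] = 5.08*p + 2.46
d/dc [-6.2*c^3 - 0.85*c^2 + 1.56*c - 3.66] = -18.6*c^2 - 1.7*c + 1.56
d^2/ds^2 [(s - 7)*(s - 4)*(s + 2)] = 6*s - 18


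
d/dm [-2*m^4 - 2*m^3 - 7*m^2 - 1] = 2*m*(-4*m^2 - 3*m - 7)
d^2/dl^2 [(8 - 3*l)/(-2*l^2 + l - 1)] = 2*((19 - 18*l)*(2*l^2 - l + 1) + (3*l - 8)*(4*l - 1)^2)/(2*l^2 - l + 1)^3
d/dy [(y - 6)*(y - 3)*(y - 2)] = 3*y^2 - 22*y + 36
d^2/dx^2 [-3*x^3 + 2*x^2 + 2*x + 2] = 4 - 18*x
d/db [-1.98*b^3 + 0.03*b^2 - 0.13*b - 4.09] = -5.94*b^2 + 0.06*b - 0.13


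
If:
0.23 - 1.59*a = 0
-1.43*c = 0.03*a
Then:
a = 0.14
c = -0.00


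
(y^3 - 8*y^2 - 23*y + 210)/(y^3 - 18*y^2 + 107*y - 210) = (y + 5)/(y - 5)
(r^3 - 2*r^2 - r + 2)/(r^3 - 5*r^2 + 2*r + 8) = (r - 1)/(r - 4)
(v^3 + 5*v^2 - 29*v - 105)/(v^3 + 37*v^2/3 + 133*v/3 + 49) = 3*(v - 5)/(3*v + 7)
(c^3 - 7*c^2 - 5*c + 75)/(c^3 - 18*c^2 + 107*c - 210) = (c^2 - 2*c - 15)/(c^2 - 13*c + 42)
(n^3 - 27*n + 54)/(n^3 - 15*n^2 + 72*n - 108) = (n^2 + 3*n - 18)/(n^2 - 12*n + 36)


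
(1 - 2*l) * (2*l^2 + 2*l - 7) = -4*l^3 - 2*l^2 + 16*l - 7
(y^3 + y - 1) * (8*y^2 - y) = 8*y^5 - y^4 + 8*y^3 - 9*y^2 + y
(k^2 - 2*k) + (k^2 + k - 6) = 2*k^2 - k - 6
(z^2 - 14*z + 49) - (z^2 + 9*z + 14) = 35 - 23*z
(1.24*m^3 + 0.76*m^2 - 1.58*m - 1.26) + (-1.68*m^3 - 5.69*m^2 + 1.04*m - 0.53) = -0.44*m^3 - 4.93*m^2 - 0.54*m - 1.79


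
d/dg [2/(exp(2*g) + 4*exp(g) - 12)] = 4*(-exp(g) - 2)*exp(g)/(exp(2*g) + 4*exp(g) - 12)^2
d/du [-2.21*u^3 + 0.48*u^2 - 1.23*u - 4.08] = -6.63*u^2 + 0.96*u - 1.23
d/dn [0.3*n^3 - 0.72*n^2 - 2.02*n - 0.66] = 0.9*n^2 - 1.44*n - 2.02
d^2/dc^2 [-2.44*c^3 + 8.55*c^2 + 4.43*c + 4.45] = 17.1 - 14.64*c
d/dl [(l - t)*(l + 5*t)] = 2*l + 4*t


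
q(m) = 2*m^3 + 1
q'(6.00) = 216.00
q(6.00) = 433.00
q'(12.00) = 864.00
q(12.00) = 3457.00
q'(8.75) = 459.38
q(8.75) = 1340.84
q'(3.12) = 58.41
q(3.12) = 61.74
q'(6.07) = 221.07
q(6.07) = 448.30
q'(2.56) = 39.32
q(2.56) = 34.55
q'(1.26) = 9.53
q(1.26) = 5.00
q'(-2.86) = 49.08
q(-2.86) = -45.79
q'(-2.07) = 25.71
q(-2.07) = -16.74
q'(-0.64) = 2.46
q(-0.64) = 0.48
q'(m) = 6*m^2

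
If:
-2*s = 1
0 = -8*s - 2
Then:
No Solution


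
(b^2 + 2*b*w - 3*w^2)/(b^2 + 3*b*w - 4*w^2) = (b + 3*w)/(b + 4*w)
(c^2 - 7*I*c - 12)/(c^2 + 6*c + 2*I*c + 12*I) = (c^2 - 7*I*c - 12)/(c^2 + 2*c*(3 + I) + 12*I)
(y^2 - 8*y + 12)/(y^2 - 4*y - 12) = (y - 2)/(y + 2)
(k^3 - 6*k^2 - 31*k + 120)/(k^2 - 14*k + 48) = (k^2 + 2*k - 15)/(k - 6)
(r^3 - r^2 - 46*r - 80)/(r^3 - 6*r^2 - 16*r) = (r + 5)/r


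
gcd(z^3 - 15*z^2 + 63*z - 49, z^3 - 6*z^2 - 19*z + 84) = z - 7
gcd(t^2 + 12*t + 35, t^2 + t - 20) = t + 5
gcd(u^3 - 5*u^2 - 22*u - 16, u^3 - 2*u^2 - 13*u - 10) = u^2 + 3*u + 2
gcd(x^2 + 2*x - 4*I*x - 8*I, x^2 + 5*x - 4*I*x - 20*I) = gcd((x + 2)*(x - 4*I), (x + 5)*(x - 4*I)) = x - 4*I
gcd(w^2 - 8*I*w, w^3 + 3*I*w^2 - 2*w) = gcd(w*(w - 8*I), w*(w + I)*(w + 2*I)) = w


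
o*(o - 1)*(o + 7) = o^3 + 6*o^2 - 7*o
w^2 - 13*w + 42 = (w - 7)*(w - 6)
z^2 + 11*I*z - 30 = (z + 5*I)*(z + 6*I)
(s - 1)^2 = s^2 - 2*s + 1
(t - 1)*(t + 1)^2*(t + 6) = t^4 + 7*t^3 + 5*t^2 - 7*t - 6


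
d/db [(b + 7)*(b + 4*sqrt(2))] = 2*b + 4*sqrt(2) + 7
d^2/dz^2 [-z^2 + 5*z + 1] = -2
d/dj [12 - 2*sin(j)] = -2*cos(j)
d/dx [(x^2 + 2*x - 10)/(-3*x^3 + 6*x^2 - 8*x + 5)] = (3*x^4 + 12*x^3 - 110*x^2 + 130*x - 70)/(9*x^6 - 36*x^5 + 84*x^4 - 126*x^3 + 124*x^2 - 80*x + 25)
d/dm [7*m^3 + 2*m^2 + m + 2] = 21*m^2 + 4*m + 1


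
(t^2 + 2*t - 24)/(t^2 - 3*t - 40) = (-t^2 - 2*t + 24)/(-t^2 + 3*t + 40)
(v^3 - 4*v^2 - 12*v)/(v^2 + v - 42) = v*(v + 2)/(v + 7)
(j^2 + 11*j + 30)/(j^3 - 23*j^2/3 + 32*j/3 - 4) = 3*(j^2 + 11*j + 30)/(3*j^3 - 23*j^2 + 32*j - 12)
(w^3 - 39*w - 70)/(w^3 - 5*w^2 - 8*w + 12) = (w^2 - 2*w - 35)/(w^2 - 7*w + 6)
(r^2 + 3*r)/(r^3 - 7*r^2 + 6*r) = (r + 3)/(r^2 - 7*r + 6)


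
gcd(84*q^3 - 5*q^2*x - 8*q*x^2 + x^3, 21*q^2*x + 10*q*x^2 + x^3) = 3*q + x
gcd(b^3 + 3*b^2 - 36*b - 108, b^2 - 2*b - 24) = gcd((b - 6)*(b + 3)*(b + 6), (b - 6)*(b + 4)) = b - 6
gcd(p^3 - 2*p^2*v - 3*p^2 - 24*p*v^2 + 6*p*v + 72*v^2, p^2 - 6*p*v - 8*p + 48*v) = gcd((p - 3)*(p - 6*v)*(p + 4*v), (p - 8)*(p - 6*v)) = p - 6*v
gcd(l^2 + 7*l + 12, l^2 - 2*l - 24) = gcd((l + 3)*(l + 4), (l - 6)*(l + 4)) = l + 4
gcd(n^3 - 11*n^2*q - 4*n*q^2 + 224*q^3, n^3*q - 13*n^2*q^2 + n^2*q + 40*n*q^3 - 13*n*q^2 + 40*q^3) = -n + 8*q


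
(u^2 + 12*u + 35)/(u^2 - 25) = (u + 7)/(u - 5)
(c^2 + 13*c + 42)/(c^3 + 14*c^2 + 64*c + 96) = (c + 7)/(c^2 + 8*c + 16)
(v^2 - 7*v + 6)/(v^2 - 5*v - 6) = (v - 1)/(v + 1)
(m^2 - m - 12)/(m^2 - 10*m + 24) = (m + 3)/(m - 6)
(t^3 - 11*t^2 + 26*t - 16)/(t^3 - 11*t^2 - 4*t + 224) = (t^2 - 3*t + 2)/(t^2 - 3*t - 28)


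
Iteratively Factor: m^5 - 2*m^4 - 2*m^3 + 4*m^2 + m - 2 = (m - 1)*(m^4 - m^3 - 3*m^2 + m + 2) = (m - 1)^2*(m^3 - 3*m - 2) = (m - 1)^2*(m + 1)*(m^2 - m - 2) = (m - 2)*(m - 1)^2*(m + 1)*(m + 1)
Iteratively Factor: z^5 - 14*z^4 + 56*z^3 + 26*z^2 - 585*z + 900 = (z - 3)*(z^4 - 11*z^3 + 23*z^2 + 95*z - 300) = (z - 4)*(z - 3)*(z^3 - 7*z^2 - 5*z + 75) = (z - 5)*(z - 4)*(z - 3)*(z^2 - 2*z - 15) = (z - 5)*(z - 4)*(z - 3)*(z + 3)*(z - 5)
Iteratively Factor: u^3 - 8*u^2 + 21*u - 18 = (u - 3)*(u^2 - 5*u + 6) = (u - 3)^2*(u - 2)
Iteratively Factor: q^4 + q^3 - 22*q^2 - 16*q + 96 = (q - 2)*(q^3 + 3*q^2 - 16*q - 48) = (q - 2)*(q + 3)*(q^2 - 16) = (q - 2)*(q + 3)*(q + 4)*(q - 4)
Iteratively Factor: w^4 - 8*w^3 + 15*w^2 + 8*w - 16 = (w + 1)*(w^3 - 9*w^2 + 24*w - 16) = (w - 4)*(w + 1)*(w^2 - 5*w + 4) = (w - 4)^2*(w + 1)*(w - 1)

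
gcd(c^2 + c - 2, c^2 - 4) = c + 2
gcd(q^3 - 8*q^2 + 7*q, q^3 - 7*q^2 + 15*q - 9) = q - 1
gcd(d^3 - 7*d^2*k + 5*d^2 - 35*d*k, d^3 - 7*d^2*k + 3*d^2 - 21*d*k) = d^2 - 7*d*k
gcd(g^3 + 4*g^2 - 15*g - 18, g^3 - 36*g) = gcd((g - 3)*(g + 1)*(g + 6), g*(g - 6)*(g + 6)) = g + 6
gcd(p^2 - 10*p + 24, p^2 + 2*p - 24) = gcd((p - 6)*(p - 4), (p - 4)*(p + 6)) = p - 4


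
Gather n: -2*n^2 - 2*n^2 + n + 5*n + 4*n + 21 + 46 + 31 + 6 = -4*n^2 + 10*n + 104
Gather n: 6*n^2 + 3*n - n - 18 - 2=6*n^2 + 2*n - 20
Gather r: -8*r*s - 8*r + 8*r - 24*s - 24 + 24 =-8*r*s - 24*s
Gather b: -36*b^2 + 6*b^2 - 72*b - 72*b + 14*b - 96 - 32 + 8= -30*b^2 - 130*b - 120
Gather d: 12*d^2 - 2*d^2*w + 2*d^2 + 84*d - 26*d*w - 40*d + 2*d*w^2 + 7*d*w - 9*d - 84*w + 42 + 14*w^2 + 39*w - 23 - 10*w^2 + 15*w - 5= d^2*(14 - 2*w) + d*(2*w^2 - 19*w + 35) + 4*w^2 - 30*w + 14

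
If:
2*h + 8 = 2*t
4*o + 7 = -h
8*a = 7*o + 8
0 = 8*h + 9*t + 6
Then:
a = 5/544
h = -42/17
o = -77/68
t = 26/17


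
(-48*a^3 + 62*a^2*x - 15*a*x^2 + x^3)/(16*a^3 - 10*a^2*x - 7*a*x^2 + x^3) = (-6*a + x)/(2*a + x)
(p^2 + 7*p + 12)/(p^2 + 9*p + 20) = (p + 3)/(p + 5)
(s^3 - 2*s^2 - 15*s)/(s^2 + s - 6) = s*(s - 5)/(s - 2)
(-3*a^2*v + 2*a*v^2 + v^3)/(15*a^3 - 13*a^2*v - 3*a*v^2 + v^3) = v/(-5*a + v)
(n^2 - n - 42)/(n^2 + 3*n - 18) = (n - 7)/(n - 3)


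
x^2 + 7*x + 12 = (x + 3)*(x + 4)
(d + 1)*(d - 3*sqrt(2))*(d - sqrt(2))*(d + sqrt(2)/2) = d^4 - 7*sqrt(2)*d^3/2 + d^3 - 7*sqrt(2)*d^2/2 + 2*d^2 + 2*d + 3*sqrt(2)*d + 3*sqrt(2)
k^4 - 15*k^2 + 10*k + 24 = (k - 3)*(k - 2)*(k + 1)*(k + 4)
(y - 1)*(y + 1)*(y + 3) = y^3 + 3*y^2 - y - 3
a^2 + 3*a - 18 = (a - 3)*(a + 6)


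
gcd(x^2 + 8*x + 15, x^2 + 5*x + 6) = x + 3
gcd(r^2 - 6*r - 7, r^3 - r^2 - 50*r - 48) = r + 1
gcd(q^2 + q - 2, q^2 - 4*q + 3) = q - 1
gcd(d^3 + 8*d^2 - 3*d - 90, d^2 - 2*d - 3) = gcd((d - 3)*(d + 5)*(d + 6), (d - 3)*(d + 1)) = d - 3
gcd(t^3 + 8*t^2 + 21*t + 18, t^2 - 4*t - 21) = t + 3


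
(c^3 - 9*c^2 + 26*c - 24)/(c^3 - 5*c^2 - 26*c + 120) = (c^2 - 5*c + 6)/(c^2 - c - 30)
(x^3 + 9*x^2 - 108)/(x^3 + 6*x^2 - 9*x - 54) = (x + 6)/(x + 3)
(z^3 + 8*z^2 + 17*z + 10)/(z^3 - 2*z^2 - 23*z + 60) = (z^2 + 3*z + 2)/(z^2 - 7*z + 12)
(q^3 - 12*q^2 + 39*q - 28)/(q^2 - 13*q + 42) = (q^2 - 5*q + 4)/(q - 6)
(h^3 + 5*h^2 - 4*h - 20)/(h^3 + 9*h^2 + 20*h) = (h^2 - 4)/(h*(h + 4))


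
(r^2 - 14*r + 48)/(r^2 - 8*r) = (r - 6)/r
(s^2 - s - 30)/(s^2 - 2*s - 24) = (s + 5)/(s + 4)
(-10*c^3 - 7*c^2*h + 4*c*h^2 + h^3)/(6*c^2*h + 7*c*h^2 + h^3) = (-10*c^2 + 3*c*h + h^2)/(h*(6*c + h))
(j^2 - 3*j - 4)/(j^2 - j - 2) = (j - 4)/(j - 2)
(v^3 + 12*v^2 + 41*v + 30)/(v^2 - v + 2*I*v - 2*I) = (v^3 + 12*v^2 + 41*v + 30)/(v^2 - v + 2*I*v - 2*I)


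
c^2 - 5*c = c*(c - 5)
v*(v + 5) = v^2 + 5*v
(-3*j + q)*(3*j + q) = -9*j^2 + q^2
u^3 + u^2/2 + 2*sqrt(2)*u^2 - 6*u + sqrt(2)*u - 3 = (u + 1/2)*(u - sqrt(2))*(u + 3*sqrt(2))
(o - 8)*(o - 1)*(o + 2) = o^3 - 7*o^2 - 10*o + 16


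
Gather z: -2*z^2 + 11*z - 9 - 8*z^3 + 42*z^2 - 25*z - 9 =-8*z^3 + 40*z^2 - 14*z - 18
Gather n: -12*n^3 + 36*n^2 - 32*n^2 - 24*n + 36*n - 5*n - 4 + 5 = -12*n^3 + 4*n^2 + 7*n + 1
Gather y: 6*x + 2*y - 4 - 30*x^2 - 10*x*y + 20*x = -30*x^2 + 26*x + y*(2 - 10*x) - 4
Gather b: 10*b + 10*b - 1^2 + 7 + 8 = 20*b + 14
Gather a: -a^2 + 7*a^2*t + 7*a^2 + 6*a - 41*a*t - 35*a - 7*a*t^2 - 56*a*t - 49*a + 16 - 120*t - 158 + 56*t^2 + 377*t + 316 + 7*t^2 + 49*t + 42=a^2*(7*t + 6) + a*(-7*t^2 - 97*t - 78) + 63*t^2 + 306*t + 216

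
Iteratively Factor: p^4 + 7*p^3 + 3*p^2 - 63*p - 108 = (p - 3)*(p^3 + 10*p^2 + 33*p + 36) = (p - 3)*(p + 3)*(p^2 + 7*p + 12) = (p - 3)*(p + 3)*(p + 4)*(p + 3)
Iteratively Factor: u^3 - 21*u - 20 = (u - 5)*(u^2 + 5*u + 4) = (u - 5)*(u + 4)*(u + 1)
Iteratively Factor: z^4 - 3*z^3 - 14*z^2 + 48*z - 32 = (z + 4)*(z^3 - 7*z^2 + 14*z - 8) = (z - 1)*(z + 4)*(z^2 - 6*z + 8) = (z - 4)*(z - 1)*(z + 4)*(z - 2)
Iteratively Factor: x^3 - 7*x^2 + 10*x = (x)*(x^2 - 7*x + 10) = x*(x - 5)*(x - 2)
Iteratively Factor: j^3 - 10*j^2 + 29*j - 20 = (j - 1)*(j^2 - 9*j + 20) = (j - 5)*(j - 1)*(j - 4)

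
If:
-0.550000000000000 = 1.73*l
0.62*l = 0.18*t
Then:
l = -0.32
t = -1.10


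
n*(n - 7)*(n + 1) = n^3 - 6*n^2 - 7*n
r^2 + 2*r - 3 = (r - 1)*(r + 3)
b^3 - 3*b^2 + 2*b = b*(b - 2)*(b - 1)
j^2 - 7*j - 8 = (j - 8)*(j + 1)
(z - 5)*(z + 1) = z^2 - 4*z - 5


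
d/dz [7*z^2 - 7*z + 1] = 14*z - 7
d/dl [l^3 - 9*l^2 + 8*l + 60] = 3*l^2 - 18*l + 8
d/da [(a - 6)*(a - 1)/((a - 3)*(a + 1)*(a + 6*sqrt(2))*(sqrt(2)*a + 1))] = (-sqrt(2)*(a - 6)*(a - 3)*(a - 1)*(a + 1)*(a + 6*sqrt(2)) - (a - 6)*(a - 3)*(a - 1)*(a + 1)*(sqrt(2)*a + 1) - (a - 6)*(a - 3)*(a - 1)*(a + 6*sqrt(2))*(sqrt(2)*a + 1) - (a - 6)*(a - 1)*(a + 1)*(a + 6*sqrt(2))*(sqrt(2)*a + 1) + (a - 3)*(a + 1)*(a + 6*sqrt(2))*(2*a - 7)*(sqrt(2)*a + 1))/((a - 3)^2*(a + 1)^2*(a + 6*sqrt(2))^2*(sqrt(2)*a + 1)^2)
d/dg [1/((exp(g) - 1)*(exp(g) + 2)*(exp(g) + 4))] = -((exp(g) - 1)*(exp(g) + 2) + (exp(g) - 1)*(exp(g) + 4) + (exp(g) + 2)*(exp(g) + 4))/(4*(exp(g) + 2)^2*(exp(g) + 4)^2*sinh(g/2)^2)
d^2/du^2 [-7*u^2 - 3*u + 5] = -14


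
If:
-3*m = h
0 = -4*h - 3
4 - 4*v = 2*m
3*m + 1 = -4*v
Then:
No Solution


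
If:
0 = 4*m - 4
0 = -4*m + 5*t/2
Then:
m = 1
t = 8/5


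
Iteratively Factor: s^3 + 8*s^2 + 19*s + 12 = (s + 3)*(s^2 + 5*s + 4) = (s + 1)*(s + 3)*(s + 4)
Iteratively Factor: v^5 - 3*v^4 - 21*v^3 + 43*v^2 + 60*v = (v - 5)*(v^4 + 2*v^3 - 11*v^2 - 12*v) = (v - 5)*(v - 3)*(v^3 + 5*v^2 + 4*v) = v*(v - 5)*(v - 3)*(v^2 + 5*v + 4) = v*(v - 5)*(v - 3)*(v + 1)*(v + 4)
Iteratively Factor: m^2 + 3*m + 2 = (m + 2)*(m + 1)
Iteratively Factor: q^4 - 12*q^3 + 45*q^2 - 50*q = (q)*(q^3 - 12*q^2 + 45*q - 50) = q*(q - 5)*(q^2 - 7*q + 10) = q*(q - 5)^2*(q - 2)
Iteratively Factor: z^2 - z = (z - 1)*(z)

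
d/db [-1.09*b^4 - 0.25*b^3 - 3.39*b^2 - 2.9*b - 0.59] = -4.36*b^3 - 0.75*b^2 - 6.78*b - 2.9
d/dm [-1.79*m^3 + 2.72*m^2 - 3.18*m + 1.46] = -5.37*m^2 + 5.44*m - 3.18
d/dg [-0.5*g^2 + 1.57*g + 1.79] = 1.57 - 1.0*g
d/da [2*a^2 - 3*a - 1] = 4*a - 3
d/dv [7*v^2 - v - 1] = 14*v - 1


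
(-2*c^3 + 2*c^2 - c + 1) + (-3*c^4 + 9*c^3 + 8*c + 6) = -3*c^4 + 7*c^3 + 2*c^2 + 7*c + 7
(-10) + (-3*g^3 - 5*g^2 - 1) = -3*g^3 - 5*g^2 - 11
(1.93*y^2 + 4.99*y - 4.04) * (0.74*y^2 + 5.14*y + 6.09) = 1.4282*y^4 + 13.6128*y^3 + 34.4127*y^2 + 9.6235*y - 24.6036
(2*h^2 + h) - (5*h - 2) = 2*h^2 - 4*h + 2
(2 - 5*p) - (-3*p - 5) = 7 - 2*p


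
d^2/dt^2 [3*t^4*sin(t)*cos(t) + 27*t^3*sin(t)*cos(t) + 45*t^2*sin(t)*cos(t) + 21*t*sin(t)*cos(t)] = -6*t^4*sin(2*t) - 54*t^3*sin(2*t) + 24*t^3*cos(2*t) - 72*t^2*sin(2*t) + 162*t^2*cos(2*t) + 39*t*sin(2*t) + 180*t*cos(2*t) + 45*sin(2*t) + 42*cos(2*t)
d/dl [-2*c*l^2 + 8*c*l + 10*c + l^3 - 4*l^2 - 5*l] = -4*c*l + 8*c + 3*l^2 - 8*l - 5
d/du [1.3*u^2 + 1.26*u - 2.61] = 2.6*u + 1.26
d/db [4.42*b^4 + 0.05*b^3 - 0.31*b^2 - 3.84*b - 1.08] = 17.68*b^3 + 0.15*b^2 - 0.62*b - 3.84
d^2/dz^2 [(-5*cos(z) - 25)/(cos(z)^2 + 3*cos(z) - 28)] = 5*(9*(1 - cos(2*z))^2*cos(z) + 17*(1 - cos(2*z))^2 + 4415*cos(z) + 1386*cos(2*z) + 219*cos(3*z) - 2*cos(5*z) - 834)/(4*(cos(z) - 4)^3*(cos(z) + 7)^3)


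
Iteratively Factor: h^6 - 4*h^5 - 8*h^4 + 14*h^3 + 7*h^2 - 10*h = (h - 1)*(h^5 - 3*h^4 - 11*h^3 + 3*h^2 + 10*h) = h*(h - 1)*(h^4 - 3*h^3 - 11*h^2 + 3*h + 10) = h*(h - 1)^2*(h^3 - 2*h^2 - 13*h - 10) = h*(h - 1)^2*(h + 2)*(h^2 - 4*h - 5) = h*(h - 1)^2*(h + 1)*(h + 2)*(h - 5)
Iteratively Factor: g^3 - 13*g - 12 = (g - 4)*(g^2 + 4*g + 3) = (g - 4)*(g + 3)*(g + 1)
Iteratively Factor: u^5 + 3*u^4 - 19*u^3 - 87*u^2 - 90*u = (u + 3)*(u^4 - 19*u^2 - 30*u) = (u - 5)*(u + 3)*(u^3 + 5*u^2 + 6*u) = (u - 5)*(u + 3)^2*(u^2 + 2*u) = u*(u - 5)*(u + 3)^2*(u + 2)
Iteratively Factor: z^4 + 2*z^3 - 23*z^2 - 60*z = (z + 3)*(z^3 - z^2 - 20*z) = (z + 3)*(z + 4)*(z^2 - 5*z) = z*(z + 3)*(z + 4)*(z - 5)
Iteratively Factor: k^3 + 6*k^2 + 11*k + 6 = (k + 2)*(k^2 + 4*k + 3) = (k + 2)*(k + 3)*(k + 1)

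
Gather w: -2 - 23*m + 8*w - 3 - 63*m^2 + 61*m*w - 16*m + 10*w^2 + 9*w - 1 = -63*m^2 - 39*m + 10*w^2 + w*(61*m + 17) - 6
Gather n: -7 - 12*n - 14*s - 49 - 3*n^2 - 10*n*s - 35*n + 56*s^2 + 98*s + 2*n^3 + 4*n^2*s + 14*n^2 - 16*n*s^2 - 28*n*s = 2*n^3 + n^2*(4*s + 11) + n*(-16*s^2 - 38*s - 47) + 56*s^2 + 84*s - 56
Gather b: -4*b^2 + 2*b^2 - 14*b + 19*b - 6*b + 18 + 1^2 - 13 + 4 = -2*b^2 - b + 10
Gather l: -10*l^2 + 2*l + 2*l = -10*l^2 + 4*l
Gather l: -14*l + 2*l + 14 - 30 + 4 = -12*l - 12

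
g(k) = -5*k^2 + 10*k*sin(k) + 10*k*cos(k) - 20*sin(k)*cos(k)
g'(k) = -10*k*sin(k) + 10*k*cos(k) - 10*k + 20*sin(k)^2 + 10*sin(k) - 20*cos(k)^2 + 10*cos(k)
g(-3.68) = -46.18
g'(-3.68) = 74.32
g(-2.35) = -4.38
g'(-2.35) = 9.40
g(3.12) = -78.76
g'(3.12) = -92.83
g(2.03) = -3.46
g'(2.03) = -30.82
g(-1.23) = 6.22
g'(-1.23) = 6.05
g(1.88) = 0.31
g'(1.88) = -19.65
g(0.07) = -0.67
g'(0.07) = -9.18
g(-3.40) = -28.68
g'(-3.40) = 51.06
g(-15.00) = -923.38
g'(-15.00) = 149.23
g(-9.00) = -293.42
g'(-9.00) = 108.47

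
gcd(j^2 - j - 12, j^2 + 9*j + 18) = j + 3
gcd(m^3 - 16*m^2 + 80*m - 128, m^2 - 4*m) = m - 4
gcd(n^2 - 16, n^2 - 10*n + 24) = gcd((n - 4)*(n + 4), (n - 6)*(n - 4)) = n - 4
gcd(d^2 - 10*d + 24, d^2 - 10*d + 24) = d^2 - 10*d + 24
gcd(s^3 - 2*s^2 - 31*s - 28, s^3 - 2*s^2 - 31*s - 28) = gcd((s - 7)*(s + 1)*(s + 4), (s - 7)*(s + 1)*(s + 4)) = s^3 - 2*s^2 - 31*s - 28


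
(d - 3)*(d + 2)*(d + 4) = d^3 + 3*d^2 - 10*d - 24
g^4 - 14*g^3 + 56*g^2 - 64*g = g*(g - 8)*(g - 4)*(g - 2)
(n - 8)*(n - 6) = n^2 - 14*n + 48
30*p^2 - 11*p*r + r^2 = (-6*p + r)*(-5*p + r)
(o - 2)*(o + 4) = o^2 + 2*o - 8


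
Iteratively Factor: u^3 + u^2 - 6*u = (u + 3)*(u^2 - 2*u) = u*(u + 3)*(u - 2)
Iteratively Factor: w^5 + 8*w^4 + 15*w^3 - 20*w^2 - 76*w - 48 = (w + 2)*(w^4 + 6*w^3 + 3*w^2 - 26*w - 24) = (w + 1)*(w + 2)*(w^3 + 5*w^2 - 2*w - 24) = (w - 2)*(w + 1)*(w + 2)*(w^2 + 7*w + 12) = (w - 2)*(w + 1)*(w + 2)*(w + 4)*(w + 3)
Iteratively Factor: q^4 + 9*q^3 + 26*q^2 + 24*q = (q)*(q^3 + 9*q^2 + 26*q + 24) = q*(q + 3)*(q^2 + 6*q + 8) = q*(q + 2)*(q + 3)*(q + 4)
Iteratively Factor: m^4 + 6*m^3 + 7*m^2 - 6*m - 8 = (m + 4)*(m^3 + 2*m^2 - m - 2) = (m - 1)*(m + 4)*(m^2 + 3*m + 2) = (m - 1)*(m + 1)*(m + 4)*(m + 2)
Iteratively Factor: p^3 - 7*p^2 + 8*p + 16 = (p + 1)*(p^2 - 8*p + 16) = (p - 4)*(p + 1)*(p - 4)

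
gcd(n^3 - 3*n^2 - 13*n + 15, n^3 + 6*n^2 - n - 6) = n - 1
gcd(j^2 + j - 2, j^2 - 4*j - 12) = j + 2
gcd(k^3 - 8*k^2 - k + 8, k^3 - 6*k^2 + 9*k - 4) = k - 1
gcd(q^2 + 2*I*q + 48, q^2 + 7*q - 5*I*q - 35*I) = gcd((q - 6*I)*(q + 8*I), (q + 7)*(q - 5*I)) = 1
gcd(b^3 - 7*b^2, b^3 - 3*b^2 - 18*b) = b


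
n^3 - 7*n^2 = n^2*(n - 7)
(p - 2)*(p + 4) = p^2 + 2*p - 8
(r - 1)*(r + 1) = r^2 - 1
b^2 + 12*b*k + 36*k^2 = (b + 6*k)^2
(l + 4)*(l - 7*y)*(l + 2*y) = l^3 - 5*l^2*y + 4*l^2 - 14*l*y^2 - 20*l*y - 56*y^2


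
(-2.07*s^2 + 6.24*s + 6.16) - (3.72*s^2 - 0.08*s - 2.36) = -5.79*s^2 + 6.32*s + 8.52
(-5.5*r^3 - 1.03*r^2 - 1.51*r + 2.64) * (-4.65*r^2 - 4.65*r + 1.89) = 25.575*r^5 + 30.3645*r^4 + 1.416*r^3 - 7.2012*r^2 - 15.1299*r + 4.9896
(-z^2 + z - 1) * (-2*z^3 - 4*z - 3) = 2*z^5 - 2*z^4 + 6*z^3 - z^2 + z + 3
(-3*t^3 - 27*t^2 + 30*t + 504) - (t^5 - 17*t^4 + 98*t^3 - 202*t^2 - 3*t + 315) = -t^5 + 17*t^4 - 101*t^3 + 175*t^2 + 33*t + 189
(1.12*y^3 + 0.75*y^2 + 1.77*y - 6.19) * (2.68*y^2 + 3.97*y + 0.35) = 3.0016*y^5 + 6.4564*y^4 + 8.1131*y^3 - 9.2998*y^2 - 23.9548*y - 2.1665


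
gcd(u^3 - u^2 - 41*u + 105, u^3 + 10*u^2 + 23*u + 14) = u + 7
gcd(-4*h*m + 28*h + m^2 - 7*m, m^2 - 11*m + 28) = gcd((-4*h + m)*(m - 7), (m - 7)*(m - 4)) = m - 7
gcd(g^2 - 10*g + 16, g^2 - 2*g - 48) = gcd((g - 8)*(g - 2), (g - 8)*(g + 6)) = g - 8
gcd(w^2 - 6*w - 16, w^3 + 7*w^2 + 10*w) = w + 2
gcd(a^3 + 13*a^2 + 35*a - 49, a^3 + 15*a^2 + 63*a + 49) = a^2 + 14*a + 49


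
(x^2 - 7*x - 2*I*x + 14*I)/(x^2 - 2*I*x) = (x - 7)/x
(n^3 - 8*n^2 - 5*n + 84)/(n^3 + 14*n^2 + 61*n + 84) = (n^2 - 11*n + 28)/(n^2 + 11*n + 28)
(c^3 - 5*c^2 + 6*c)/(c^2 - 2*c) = c - 3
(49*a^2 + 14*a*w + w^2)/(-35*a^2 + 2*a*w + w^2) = (7*a + w)/(-5*a + w)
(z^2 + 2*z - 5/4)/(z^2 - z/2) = (z + 5/2)/z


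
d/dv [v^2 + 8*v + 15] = 2*v + 8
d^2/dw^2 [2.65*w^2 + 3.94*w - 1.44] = 5.30000000000000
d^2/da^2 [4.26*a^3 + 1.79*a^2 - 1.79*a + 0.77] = 25.56*a + 3.58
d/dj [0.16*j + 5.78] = 0.160000000000000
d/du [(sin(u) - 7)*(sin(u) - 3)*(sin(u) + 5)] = (3*sin(u)^2 - 10*sin(u) - 29)*cos(u)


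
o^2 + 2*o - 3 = (o - 1)*(o + 3)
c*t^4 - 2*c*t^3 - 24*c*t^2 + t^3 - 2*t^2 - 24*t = t*(t - 6)*(t + 4)*(c*t + 1)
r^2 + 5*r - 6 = (r - 1)*(r + 6)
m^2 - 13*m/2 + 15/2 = (m - 5)*(m - 3/2)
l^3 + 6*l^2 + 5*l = l*(l + 1)*(l + 5)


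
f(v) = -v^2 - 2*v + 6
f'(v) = -2*v - 2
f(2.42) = -4.70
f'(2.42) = -6.84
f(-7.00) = -29.00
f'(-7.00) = 12.00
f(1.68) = -0.18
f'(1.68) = -5.36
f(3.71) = -15.18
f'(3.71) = -9.42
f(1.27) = 1.85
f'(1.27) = -4.54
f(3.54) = -13.61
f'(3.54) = -9.08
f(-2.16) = 5.65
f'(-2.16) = 2.32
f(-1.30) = 6.91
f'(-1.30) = 0.60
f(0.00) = 6.00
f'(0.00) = -2.00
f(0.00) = 6.00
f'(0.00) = -2.00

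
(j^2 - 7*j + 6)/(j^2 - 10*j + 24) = (j - 1)/(j - 4)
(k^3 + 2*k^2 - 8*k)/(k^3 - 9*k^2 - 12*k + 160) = k*(k - 2)/(k^2 - 13*k + 40)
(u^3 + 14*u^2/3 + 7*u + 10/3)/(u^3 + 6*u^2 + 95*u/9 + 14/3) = 3*(3*u^3 + 14*u^2 + 21*u + 10)/(9*u^3 + 54*u^2 + 95*u + 42)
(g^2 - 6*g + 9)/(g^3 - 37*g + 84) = (g - 3)/(g^2 + 3*g - 28)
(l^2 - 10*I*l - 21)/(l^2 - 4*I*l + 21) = (l - 3*I)/(l + 3*I)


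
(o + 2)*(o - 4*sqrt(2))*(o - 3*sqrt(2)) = o^3 - 7*sqrt(2)*o^2 + 2*o^2 - 14*sqrt(2)*o + 24*o + 48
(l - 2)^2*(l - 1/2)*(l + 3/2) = l^4 - 3*l^3 - 3*l^2/4 + 7*l - 3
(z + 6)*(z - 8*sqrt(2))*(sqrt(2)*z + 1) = sqrt(2)*z^3 - 15*z^2 + 6*sqrt(2)*z^2 - 90*z - 8*sqrt(2)*z - 48*sqrt(2)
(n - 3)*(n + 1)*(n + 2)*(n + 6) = n^4 + 6*n^3 - 7*n^2 - 48*n - 36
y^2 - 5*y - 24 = (y - 8)*(y + 3)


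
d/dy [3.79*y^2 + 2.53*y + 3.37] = 7.58*y + 2.53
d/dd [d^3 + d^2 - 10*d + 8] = 3*d^2 + 2*d - 10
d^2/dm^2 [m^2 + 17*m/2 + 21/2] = 2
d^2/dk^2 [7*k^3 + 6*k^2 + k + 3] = 42*k + 12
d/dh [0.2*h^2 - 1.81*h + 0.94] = 0.4*h - 1.81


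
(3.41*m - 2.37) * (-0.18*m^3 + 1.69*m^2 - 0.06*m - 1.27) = -0.6138*m^4 + 6.1895*m^3 - 4.2099*m^2 - 4.1885*m + 3.0099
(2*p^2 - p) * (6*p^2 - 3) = 12*p^4 - 6*p^3 - 6*p^2 + 3*p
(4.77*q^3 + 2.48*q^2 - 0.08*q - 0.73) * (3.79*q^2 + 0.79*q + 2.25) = 18.0783*q^5 + 13.1675*q^4 + 12.3885*q^3 + 2.7501*q^2 - 0.7567*q - 1.6425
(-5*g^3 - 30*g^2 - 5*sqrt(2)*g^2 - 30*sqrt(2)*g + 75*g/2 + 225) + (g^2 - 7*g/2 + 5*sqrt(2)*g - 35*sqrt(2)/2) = -5*g^3 - 29*g^2 - 5*sqrt(2)*g^2 - 25*sqrt(2)*g + 34*g - 35*sqrt(2)/2 + 225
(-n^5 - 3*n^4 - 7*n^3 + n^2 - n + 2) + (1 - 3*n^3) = -n^5 - 3*n^4 - 10*n^3 + n^2 - n + 3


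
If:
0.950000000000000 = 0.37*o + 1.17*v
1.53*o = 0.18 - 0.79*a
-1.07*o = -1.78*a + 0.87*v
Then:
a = 0.37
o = -0.07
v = 0.83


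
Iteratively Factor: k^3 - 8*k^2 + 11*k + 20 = (k - 5)*(k^2 - 3*k - 4) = (k - 5)*(k + 1)*(k - 4)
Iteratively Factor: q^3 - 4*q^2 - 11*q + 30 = (q - 5)*(q^2 + q - 6) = (q - 5)*(q - 2)*(q + 3)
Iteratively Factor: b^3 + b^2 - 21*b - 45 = (b + 3)*(b^2 - 2*b - 15) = (b + 3)^2*(b - 5)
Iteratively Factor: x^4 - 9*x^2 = (x)*(x^3 - 9*x) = x*(x - 3)*(x^2 + 3*x) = x*(x - 3)*(x + 3)*(x)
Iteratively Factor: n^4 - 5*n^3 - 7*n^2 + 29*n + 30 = (n - 5)*(n^3 - 7*n - 6) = (n - 5)*(n - 3)*(n^2 + 3*n + 2) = (n - 5)*(n - 3)*(n + 2)*(n + 1)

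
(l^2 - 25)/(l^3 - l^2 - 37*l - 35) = (l - 5)/(l^2 - 6*l - 7)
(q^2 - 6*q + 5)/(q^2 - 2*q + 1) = (q - 5)/(q - 1)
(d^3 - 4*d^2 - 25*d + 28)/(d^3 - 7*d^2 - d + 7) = (d + 4)/(d + 1)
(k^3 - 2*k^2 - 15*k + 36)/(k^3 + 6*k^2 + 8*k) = (k^2 - 6*k + 9)/(k*(k + 2))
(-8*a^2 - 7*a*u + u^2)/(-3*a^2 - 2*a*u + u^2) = (-8*a + u)/(-3*a + u)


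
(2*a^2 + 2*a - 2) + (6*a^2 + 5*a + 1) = 8*a^2 + 7*a - 1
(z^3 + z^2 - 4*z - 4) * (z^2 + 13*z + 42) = z^5 + 14*z^4 + 51*z^3 - 14*z^2 - 220*z - 168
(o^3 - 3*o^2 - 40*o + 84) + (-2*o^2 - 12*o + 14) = o^3 - 5*o^2 - 52*o + 98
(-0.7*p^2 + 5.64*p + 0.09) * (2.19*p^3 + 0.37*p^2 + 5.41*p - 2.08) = -1.533*p^5 + 12.0926*p^4 - 1.5031*p^3 + 32.0017*p^2 - 11.2443*p - 0.1872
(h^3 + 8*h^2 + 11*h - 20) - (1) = h^3 + 8*h^2 + 11*h - 21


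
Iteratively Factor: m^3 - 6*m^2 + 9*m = (m)*(m^2 - 6*m + 9) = m*(m - 3)*(m - 3)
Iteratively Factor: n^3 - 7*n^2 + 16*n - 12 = (n - 3)*(n^2 - 4*n + 4) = (n - 3)*(n - 2)*(n - 2)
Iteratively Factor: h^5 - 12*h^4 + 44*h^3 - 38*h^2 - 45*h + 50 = (h - 1)*(h^4 - 11*h^3 + 33*h^2 - 5*h - 50) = (h - 5)*(h - 1)*(h^3 - 6*h^2 + 3*h + 10) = (h - 5)*(h - 2)*(h - 1)*(h^2 - 4*h - 5) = (h - 5)^2*(h - 2)*(h - 1)*(h + 1)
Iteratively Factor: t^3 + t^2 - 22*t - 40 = (t + 4)*(t^2 - 3*t - 10) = (t + 2)*(t + 4)*(t - 5)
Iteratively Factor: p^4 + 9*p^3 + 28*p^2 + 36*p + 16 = (p + 4)*(p^3 + 5*p^2 + 8*p + 4) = (p + 2)*(p + 4)*(p^2 + 3*p + 2) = (p + 2)^2*(p + 4)*(p + 1)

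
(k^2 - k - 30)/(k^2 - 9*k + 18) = (k + 5)/(k - 3)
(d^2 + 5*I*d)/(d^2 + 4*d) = (d + 5*I)/(d + 4)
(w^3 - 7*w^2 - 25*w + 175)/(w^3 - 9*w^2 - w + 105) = (w + 5)/(w + 3)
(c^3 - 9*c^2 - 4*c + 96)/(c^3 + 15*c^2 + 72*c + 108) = (c^2 - 12*c + 32)/(c^2 + 12*c + 36)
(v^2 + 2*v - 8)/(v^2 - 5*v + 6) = (v + 4)/(v - 3)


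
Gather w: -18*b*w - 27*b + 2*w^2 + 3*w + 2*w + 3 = -27*b + 2*w^2 + w*(5 - 18*b) + 3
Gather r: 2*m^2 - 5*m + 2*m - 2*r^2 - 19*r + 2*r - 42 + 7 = 2*m^2 - 3*m - 2*r^2 - 17*r - 35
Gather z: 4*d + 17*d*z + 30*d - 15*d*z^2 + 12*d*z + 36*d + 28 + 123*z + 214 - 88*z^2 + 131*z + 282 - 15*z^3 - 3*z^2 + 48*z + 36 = 70*d - 15*z^3 + z^2*(-15*d - 91) + z*(29*d + 302) + 560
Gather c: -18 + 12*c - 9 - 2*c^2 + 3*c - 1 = -2*c^2 + 15*c - 28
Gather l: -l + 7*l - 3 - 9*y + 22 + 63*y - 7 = 6*l + 54*y + 12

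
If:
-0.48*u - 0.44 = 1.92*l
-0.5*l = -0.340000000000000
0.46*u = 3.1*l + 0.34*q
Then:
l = 0.68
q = -11.12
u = -3.64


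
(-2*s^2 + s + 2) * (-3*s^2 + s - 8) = 6*s^4 - 5*s^3 + 11*s^2 - 6*s - 16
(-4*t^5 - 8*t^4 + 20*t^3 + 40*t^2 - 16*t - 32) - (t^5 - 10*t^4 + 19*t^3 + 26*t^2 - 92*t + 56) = -5*t^5 + 2*t^4 + t^3 + 14*t^2 + 76*t - 88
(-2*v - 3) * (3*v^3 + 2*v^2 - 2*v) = -6*v^4 - 13*v^3 - 2*v^2 + 6*v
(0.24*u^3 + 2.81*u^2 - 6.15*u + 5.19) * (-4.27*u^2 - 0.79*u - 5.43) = -1.0248*u^5 - 12.1883*u^4 + 22.7374*u^3 - 32.5611*u^2 + 29.2944*u - 28.1817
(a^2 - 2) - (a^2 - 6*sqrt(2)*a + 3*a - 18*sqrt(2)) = -3*a + 6*sqrt(2)*a - 2 + 18*sqrt(2)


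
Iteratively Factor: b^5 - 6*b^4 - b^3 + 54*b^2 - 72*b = (b - 3)*(b^4 - 3*b^3 - 10*b^2 + 24*b) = b*(b - 3)*(b^3 - 3*b^2 - 10*b + 24) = b*(b - 4)*(b - 3)*(b^2 + b - 6) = b*(b - 4)*(b - 3)*(b + 3)*(b - 2)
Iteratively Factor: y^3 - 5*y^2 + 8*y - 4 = (y - 2)*(y^2 - 3*y + 2) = (y - 2)^2*(y - 1)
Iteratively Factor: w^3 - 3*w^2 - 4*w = (w)*(w^2 - 3*w - 4) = w*(w + 1)*(w - 4)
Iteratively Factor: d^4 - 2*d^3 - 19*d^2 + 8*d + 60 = (d - 5)*(d^3 + 3*d^2 - 4*d - 12) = (d - 5)*(d - 2)*(d^2 + 5*d + 6) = (d - 5)*(d - 2)*(d + 3)*(d + 2)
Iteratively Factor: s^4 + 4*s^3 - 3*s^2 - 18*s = (s + 3)*(s^3 + s^2 - 6*s) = s*(s + 3)*(s^2 + s - 6) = s*(s - 2)*(s + 3)*(s + 3)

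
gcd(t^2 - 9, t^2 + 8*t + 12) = 1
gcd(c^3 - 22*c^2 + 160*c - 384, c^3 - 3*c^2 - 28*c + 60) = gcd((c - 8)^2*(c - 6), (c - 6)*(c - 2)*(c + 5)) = c - 6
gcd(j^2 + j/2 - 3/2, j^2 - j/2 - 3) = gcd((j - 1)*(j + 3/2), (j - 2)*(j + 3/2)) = j + 3/2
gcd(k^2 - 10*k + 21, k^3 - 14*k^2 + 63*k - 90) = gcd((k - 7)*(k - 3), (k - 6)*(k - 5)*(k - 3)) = k - 3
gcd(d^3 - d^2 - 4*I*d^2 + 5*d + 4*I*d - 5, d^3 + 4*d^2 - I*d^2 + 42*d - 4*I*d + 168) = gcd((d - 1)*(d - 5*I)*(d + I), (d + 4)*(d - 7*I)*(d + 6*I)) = 1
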